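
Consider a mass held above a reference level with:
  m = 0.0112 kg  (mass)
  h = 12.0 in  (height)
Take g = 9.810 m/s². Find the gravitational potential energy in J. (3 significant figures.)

0.0335 J

PE is given directly by: PE = mgh.
m = 0.0112 kg; h = 12.0 in = 0.3048 m; g = 9.810 m/s².
PE = 0.03349 J  (the unit combination reduces to kg·m²/s² = J)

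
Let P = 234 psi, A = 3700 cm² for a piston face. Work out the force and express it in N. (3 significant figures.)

Rearranging: F = P·A.
P = 234 psi = 1.613×10^6 Pa; A = 3700 cm² = 0.3700 m².
F = 5.969×10^5 N  (the unit combination reduces to kg·m/s² = N)

5.97×10^5 N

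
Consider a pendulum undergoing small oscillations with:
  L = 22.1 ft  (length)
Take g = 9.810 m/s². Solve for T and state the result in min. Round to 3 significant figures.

0.0868 min

Directly: T = 2π√(L/g).
L = 22.1 ft = 6.736 m; g = 9.810 m/s².
T = 5.207 s
5.207 s × (1 min / 60.00 s) = 0.08678 min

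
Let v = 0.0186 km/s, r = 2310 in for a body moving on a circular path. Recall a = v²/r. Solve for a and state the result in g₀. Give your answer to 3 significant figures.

a is given directly by: a = v²/r.
v = 0.0186 km/s = 18.60 m/s; r = 2310 in = 58.67 m.
a = 5.896 m/s²
5.896 m/s² × (1 g₀ / 9.807 m/s²) = 0.6013 g₀

0.601 g₀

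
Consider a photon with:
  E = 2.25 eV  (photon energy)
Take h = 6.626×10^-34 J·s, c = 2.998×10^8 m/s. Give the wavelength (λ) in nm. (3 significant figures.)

551 nm

Rearranging: λ = hc/E.
E = 2.25 eV = 3.605×10^-19 J; h = 6.626×10^-34 J·s; c = 2.998×10^8 m/s.
λ = 5.510×10^-7 m
5.510×10^-7 m × (1 nm / 1.000×10^-9 m) = 551.0 nm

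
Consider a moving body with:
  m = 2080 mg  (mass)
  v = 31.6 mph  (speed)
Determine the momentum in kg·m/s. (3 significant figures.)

Directly: p = mv.
m = 2080 mg = 0.002080 kg; v = 31.6 mph = 14.13 m/s.
p = 0.02938 kg·m/s

0.0294 kg·m/s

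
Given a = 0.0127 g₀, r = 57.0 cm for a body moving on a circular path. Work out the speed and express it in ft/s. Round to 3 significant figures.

Solving a = v²/r for v: v = √(a·r).
a = 0.0127 g₀ = 0.1245 m/s²; r = 57.0 cm = 0.5700 m.
v = 0.2664 m/s
0.2664 m/s × (1 ft/s / 0.3048 m/s) = 0.8741 ft/s

0.874 ft/s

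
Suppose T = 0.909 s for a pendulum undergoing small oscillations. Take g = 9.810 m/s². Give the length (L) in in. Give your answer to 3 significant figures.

8.08 in

Rearranging T = 2π√(L/g) for L: L = g·(T/2π)².
T = 0.909 s; g = 9.810 m/s².
L = 0.2053 m
0.2053 m × (1 in / 0.02540 m) = 8.084 in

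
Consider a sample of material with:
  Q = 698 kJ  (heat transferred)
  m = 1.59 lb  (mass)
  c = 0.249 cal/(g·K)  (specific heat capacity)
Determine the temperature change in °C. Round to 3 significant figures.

Rearranging Q = m·c·ΔT for ΔT: ΔT = Q/(m·c).
Q = 698 kJ = 6.980×10^5 J; m = 1.59 lb = 0.7212 kg; c = 0.249 cal/(g·K) = 1042 J/(kg·K).
ΔT = 929.0 K
Since 1 °C = 1 K, 929.0 °C.

929 °C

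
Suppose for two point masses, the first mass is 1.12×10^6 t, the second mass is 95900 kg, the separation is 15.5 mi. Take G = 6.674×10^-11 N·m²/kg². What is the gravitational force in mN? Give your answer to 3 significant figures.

0.0115 mN

F is given directly by: F = Gm₁m₂/r².
m₁ = 1.12×10^6 t = 1.120×10^9 kg; m₂ = 95900 kg; r = 15.5 mi = 24945 m; G = 6.674×10^-11 N·m²/kg².
F = 1.152×10^-5 N
1.152×10^-5 N × (1 mN / 0.001000 N) = 0.01152 mN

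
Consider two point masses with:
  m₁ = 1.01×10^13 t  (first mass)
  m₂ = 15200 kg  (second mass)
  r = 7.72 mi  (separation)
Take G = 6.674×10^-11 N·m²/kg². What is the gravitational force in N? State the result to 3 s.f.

66.4 N

From Newton's law of gravitation: F = Gm₁m₂/r².
m₁ = 1.01×10^13 t = 1.010×10^16 kg; m₂ = 15200 kg; r = 7.72 mi = 12424 m; G = 6.674×10^-11 N·m²/kg².
F = 66.38 N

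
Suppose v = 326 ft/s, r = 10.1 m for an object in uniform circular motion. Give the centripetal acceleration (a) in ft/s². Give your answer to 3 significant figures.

a is given directly by: a = v²/r.
v = 326 ft/s = 99.36 m/s; r = 10.1 m.
a = 977.6 m/s²
977.6 m/s² × (1 ft/s² / 0.3048 m/s²) = 3207 ft/s²

3210 ft/s²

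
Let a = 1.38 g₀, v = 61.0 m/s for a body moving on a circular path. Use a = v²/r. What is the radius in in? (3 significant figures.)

Rearranging a = v²/r for r: r = v²/a.
a = 1.38 g₀ = 13.53 m/s²; v = 61.0 m/s.
r = 275.0 m
275.0 m × (1 in / 0.02540 m) = 10825 in

10800 in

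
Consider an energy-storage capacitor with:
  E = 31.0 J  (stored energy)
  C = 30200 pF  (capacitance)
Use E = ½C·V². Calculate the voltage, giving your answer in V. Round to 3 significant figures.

Solving E = ½C·V² for V: V = √(2E/C).
E = 31.0 J; C = 30200 pF = 3.020×10^-8 F.
V = 45310 V

45300 V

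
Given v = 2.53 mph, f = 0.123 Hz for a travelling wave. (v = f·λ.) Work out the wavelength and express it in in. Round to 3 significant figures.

362 in

Solving v = f·λ for λ: λ = v/f.
v = 2.53 mph = 1.131 m/s; f = 0.123 Hz.
λ = 9.195 m
9.195 m × (1 in / 0.02540 m) = 362.0 in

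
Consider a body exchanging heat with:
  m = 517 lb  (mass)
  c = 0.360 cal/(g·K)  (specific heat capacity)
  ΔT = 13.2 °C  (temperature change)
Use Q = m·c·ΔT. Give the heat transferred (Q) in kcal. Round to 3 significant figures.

Q is given directly by: Q = mcΔT.
m = 517 lb = 234.5 kg; c = 0.360 cal/(g·K) = 1506 J/(kg·K); ΔT = 13.2 °C = 13.20 K.
Q = 4.663×10^6 J  (the unit combination reduces to kg·m²/s² = J)
4.663×10^6 J × (1 kcal / 4184 J) = 1114 kcal

1110 kcal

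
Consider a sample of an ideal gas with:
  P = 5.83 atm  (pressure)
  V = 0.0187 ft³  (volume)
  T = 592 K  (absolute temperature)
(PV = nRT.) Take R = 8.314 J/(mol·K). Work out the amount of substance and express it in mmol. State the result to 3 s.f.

Rearranging PV = nRT for n: n = PV/(RT).
P = 5.83 atm = 5.907×10^5 Pa; V = 0.0187 ft³ = 5.295×10^-4 m³; T = 592 K; R = 8.314 J/(mol·K).
n = 0.06355 mol
0.06355 mol × (1 mmol / 0.001000 mol) = 63.55 mmol

63.6 mmol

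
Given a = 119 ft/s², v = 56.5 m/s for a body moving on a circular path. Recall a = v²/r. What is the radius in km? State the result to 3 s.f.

0.0880 km

Rearranging: r = v²/a.
a = 119 ft/s² = 36.27 m/s²; v = 56.5 m/s.
r = 88.01 m
88.01 m × (1 km / 1000 m) = 0.08801 km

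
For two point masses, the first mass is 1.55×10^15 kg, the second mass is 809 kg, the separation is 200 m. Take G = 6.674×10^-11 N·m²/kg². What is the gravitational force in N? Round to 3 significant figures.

2090 N

From Newton's law of gravitation: F = Gm₁m₂/r².
m₁ = 1.55×10^15 kg; m₂ = 809 kg; r = 200 m; G = 6.674×10^-11 N·m²/kg².
F = 2092 N  (the unit combination reduces to kg·m/s² = N)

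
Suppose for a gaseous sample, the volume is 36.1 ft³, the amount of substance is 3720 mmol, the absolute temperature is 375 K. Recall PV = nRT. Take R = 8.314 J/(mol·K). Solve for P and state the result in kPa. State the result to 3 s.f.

Directly: P = nRT/V.
V = 36.1 ft³ = 1.022 m³; n = 3720 mmol = 3.720 mol; T = 375 K; R = 8.314 J/(mol·K).
P = 11346 Pa
11346 Pa × (1 kPa / 1000 Pa) = 11.35 kPa

11.3 kPa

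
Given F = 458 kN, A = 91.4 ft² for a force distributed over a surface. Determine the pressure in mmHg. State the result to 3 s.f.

P is given directly by: P = F/A.
F = 458 kN = 4.580×10^5 N; A = 91.4 ft² = 8.491 m².
P = 53937 Pa  (the unit combination reduces to kg/(m·s²) = Pa)
53937 Pa × (1 mmHg / 133.3 Pa) = 404.6 mmHg

405 mmHg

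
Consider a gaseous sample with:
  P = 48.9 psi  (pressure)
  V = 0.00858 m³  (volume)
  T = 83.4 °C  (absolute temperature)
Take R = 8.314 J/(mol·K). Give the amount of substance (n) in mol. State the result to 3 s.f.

0.976 mol

Rearranging PV = nRT for n: n = PV/(RT).
P = 48.9 psi = 3.372×10^5 Pa; V = 0.00858 m³; T = 83.4 °C = 356.5 K; R = 8.314 J/(mol·K).
n = 0.9759 mol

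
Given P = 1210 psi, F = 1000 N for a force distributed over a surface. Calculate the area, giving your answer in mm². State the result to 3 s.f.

Rearranging: A = F/P.
P = 1210 psi = 8.343×10^6 Pa; F = 1000 N.
A = 1.199×10^-4 m²
1.199×10^-4 m² × (1 mm² / 1.000×10^-6 m²) = 119.9 mm²

120 mm²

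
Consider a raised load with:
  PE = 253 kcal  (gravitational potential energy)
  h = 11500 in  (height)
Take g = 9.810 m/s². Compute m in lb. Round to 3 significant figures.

814 lb

Rearranging PE = m·g·h for m: m = PE/(g·h).
PE = 253 kcal = 1.059×10^6 J; h = 11500 in = 292.1 m; g = 9.810 m/s².
m = 369.4 kg
369.4 kg × (1 lb / 0.4536 kg) = 814.4 lb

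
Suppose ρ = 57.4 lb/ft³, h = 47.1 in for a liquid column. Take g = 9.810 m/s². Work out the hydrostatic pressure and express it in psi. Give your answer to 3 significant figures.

1.57 psi

P is given directly by: P = ρgh.
ρ = 57.4 lb/ft³ = 919.5 kg/m³; h = 47.1 in = 1.196 m; g = 9.810 m/s².
P = 10791 Pa
10791 Pa × (1 psi / 6895 Pa) = 1.565 psi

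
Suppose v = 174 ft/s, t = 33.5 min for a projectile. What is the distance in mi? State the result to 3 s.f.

Rearranging: d = v·t.
v = 174 ft/s = 53.04 m/s; t = 33.5 min = 2010 s.
d = 1.066×10^5 m
1.066×10^5 m × (1 mi / 1609 m) = 66.24 mi

66.2 mi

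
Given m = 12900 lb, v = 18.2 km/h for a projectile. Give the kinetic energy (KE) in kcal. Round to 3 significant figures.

Directly: KE = ½mv².
m = 12900 lb = 5851 kg; v = 18.2 km/h = 5.056 m/s.
KE = 74776 J
74776 J × (1 kcal / 4184 J) = 17.87 kcal

17.9 kcal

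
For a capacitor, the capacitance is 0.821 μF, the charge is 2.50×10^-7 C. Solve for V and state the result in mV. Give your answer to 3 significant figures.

Solving C = Q/V for V: V = Q/C.
C = 0.821 μF = 8.210×10^-7 F; Q = 2.50×10^-7 C.
V = 0.3045 V
0.3045 V × (1 mV / 0.001000 V) = 304.5 mV

305 mV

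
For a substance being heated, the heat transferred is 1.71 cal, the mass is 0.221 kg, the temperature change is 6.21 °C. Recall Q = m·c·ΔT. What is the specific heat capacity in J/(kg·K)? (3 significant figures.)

Solving Q = m·c·ΔT for c: c = Q/(m·ΔT).
Q = 1.71 cal = 7.155 J; m = 0.221 kg; ΔT = 6.21 °C = 6.210 K.
c = 5.213 J/(kg·K)

5.21 J/(kg·K)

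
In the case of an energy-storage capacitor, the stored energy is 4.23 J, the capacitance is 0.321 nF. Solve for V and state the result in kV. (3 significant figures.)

Rearranging E = ½C·V² for V: V = √(2E/C).
E = 4.23 J; C = 0.321 nF = 3.210×10^-10 F.
V = 1.623×10^5 V
1.623×10^5 V × (1 kV / 1000 V) = 162.3 kV

162 kV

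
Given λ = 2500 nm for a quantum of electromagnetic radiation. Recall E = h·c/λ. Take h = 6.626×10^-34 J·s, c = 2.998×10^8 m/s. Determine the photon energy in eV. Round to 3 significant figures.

0.496 eV

E is given directly by: E = hc/λ.
λ = 2500 nm = 2.500×10^-6 m; h = 6.626×10^-34 J·s; c = 2.998×10^8 m/s.
E = 7.946×10^-20 J
7.946×10^-20 J × (1 eV / 1.602×10^-19 J) = 0.4959 eV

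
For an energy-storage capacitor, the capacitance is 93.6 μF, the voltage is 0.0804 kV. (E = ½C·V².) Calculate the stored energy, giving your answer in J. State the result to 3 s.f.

0.303 J

Directly: E = ½CV².
C = 93.6 μF = 9.360×10^-5 F; V = 0.0804 kV = 80.40 V.
E = 0.3025 J  (the unit combination reduces to kg·m²/s² = J)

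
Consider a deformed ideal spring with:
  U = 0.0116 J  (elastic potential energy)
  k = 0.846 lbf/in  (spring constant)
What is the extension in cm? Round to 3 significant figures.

Rearranging U = ½k·x² for x: x = √(2U/k).
U = 0.0116 J; k = 0.846 lbf/in = 148.2 N/m.
x = 0.01251 m
0.01251 m × (1 cm / 0.01000 m) = 1.251 cm

1.25 cm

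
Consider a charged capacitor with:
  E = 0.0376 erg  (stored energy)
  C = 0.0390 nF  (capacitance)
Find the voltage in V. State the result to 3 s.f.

Rearranging: V = √(2E/C).
E = 0.0376 erg = 3.760×10^-9 J; C = 0.0390 nF = 3.900×10^-11 F.
V = 13.89 V  (the unit combination reduces to kg·m²/(A·s³) = V)

13.9 V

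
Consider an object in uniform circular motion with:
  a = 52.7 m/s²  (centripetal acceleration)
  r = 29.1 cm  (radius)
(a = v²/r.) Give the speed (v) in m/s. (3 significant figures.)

Rearranging a = v²/r for v: v = √(a·r).
a = 52.7 m/s²; r = 29.1 cm = 0.2910 m.
v = 3.916 m/s

3.92 m/s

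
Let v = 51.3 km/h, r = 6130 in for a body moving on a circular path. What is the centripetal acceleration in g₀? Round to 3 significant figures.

0.133 g₀

Directly: a = v²/r.
v = 51.3 km/h = 14.25 m/s; r = 6130 in = 155.7 m.
a = 1.304 m/s²
1.304 m/s² × (1 g₀ / 9.807 m/s²) = 0.1330 g₀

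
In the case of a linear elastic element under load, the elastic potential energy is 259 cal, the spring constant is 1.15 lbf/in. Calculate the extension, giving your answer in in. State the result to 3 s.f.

129 in

Solving U = ½k·x² for x: x = √(2U/k).
U = 259 cal = 1084 J; k = 1.15 lbf/in = 201.4 N/m.
x = 3.280 m
3.280 m × (1 in / 0.02540 m) = 129.2 in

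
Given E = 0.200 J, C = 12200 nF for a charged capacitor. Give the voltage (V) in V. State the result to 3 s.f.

Solving E = ½C·V² for V: V = √(2E/C).
E = 0.200 J; C = 12200 nF = 1.220×10^-5 F.
V = 181.1 V

181 V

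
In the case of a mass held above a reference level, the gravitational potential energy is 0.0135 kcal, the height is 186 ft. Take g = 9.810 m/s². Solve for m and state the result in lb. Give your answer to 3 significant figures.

0.224 lb

Rearranging PE = m·g·h for m: m = PE/(g·h).
PE = 0.0135 kcal = 56.48 J; h = 186 ft = 56.69 m; g = 9.810 m/s².
m = 0.1016 kg
0.1016 kg × (1 lb / 0.4536 kg) = 0.2239 lb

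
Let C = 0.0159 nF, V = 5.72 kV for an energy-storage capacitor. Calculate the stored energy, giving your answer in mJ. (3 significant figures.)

0.260 mJ

E is given directly by: E = ½CV².
C = 0.0159 nF = 1.590×10^-11 F; V = 5.72 kV = 5720 V.
E = 2.601×10^-4 J
2.601×10^-4 J × (1 mJ / 0.001000 J) = 0.2601 mJ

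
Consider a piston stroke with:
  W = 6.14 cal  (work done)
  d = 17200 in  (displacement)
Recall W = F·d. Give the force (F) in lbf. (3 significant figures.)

Rearranging W = F·d for F: F = W/d.
W = 6.14 cal = 25.69 J; d = 17200 in = 436.9 m.
F = 0.05880 N
0.05880 N × (1 lbf / 4.448 N) = 0.01322 lbf

0.0132 lbf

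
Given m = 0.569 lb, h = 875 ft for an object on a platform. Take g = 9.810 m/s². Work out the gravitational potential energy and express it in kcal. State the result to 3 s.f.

0.161 kcal

PE is given directly by: PE = mgh.
m = 0.569 lb = 0.2581 kg; h = 875 ft = 266.7 m; g = 9.810 m/s².
PE = 675.3 J
675.3 J × (1 kcal / 4184 J) = 0.1614 kcal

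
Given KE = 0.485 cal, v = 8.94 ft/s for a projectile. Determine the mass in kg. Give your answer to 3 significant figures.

0.547 kg

Rearranging: m = 2·KE/v².
KE = 0.485 cal = 2.029 J; v = 8.94 ft/s = 2.725 m/s.
m = 0.5466 kg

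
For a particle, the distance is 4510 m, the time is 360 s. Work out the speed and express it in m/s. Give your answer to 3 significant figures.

12.5 m/s

v is given directly by: v = d/t.
d = 4510 m; t = 360 s.
v = 12.53 m/s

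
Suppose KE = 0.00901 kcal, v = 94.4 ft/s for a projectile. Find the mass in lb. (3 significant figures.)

0.201 lb

Rearranging KE = ½mv² for m: m = 2·KE/v².
KE = 0.00901 kcal = 37.70 J; v = 94.4 ft/s = 28.77 m/s.
m = 0.09107 kg
0.09107 kg × (1 lb / 0.4536 kg) = 0.2008 lb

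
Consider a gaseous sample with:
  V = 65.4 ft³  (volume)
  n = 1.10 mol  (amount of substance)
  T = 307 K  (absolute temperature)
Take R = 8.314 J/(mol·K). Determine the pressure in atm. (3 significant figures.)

0.0150 atm

From the ideal-gas law: P = nRT/V.
V = 65.4 ft³ = 1.852 m³; n = 1.10 mol; T = 307 K; R = 8.314 J/(mol·K).
P = 1516 Pa
1516 Pa × (1 atm / 1.013×10^5 Pa) = 0.01496 atm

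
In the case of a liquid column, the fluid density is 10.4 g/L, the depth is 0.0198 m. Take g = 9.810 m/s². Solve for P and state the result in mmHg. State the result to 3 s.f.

0.0152 mmHg

P is given directly by: P = ρgh.
ρ = 10.4 g/L = 10.40 kg/m³; h = 0.0198 m; g = 9.810 m/s².
P = 2.020 Pa
2.020 Pa × (1 mmHg / 133.3 Pa) = 0.01515 mmHg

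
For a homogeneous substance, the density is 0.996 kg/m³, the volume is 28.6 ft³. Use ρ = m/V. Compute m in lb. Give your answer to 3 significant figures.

Rearranging ρ = m/V for m: m = ρV.
ρ = 0.996 kg/m³; V = 28.6 ft³ = 0.8099 m³.
m = 0.8066 kg
0.8066 kg × (1 lb / 0.4536 kg) = 1.778 lb

1.78 lb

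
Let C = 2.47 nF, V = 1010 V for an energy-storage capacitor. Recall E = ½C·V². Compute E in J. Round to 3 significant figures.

Directly: E = ½CV².
C = 2.47 nF = 2.470×10^-9 F; V = 1010 V.
E = 0.001260 J  (the unit combination reduces to kg·m²/s² = J)

0.00126 J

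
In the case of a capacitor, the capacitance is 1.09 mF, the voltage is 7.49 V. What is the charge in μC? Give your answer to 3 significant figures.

Rearranging C = Q/V for Q: Q = CV.
C = 1.09 mF = 0.001090 F; V = 7.49 V.
Q = 0.008164 C
0.008164 C × (1 μC / 1.000×10^-6 C) = 8164 μC

8160 μC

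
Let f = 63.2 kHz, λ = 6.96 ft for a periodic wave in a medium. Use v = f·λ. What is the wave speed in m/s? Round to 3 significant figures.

1.34×10^5 m/s

v is given directly by: v = fλ.
f = 63.2 kHz = 63200 Hz; λ = 6.96 ft = 2.121 m.
v = 1.341×10^5 m/s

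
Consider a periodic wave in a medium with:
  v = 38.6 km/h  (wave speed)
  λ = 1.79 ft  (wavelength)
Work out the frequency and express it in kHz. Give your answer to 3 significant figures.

Rearranging v = f·λ for f: f = v/λ.
v = 38.6 km/h = 10.72 m/s; λ = 1.79 ft = 0.5456 m.
f = 19.65 Hz
19.65 Hz × (1 kHz / 1000 Hz) = 0.01965 kHz

0.0197 kHz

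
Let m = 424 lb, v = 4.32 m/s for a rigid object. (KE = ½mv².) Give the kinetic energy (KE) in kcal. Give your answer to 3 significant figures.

0.429 kcal

Directly: KE = ½mv².
m = 424 lb = 192.3 kg; v = 4.32 m/s.
KE = 1795 J
1795 J × (1 kcal / 4184 J) = 0.4289 kcal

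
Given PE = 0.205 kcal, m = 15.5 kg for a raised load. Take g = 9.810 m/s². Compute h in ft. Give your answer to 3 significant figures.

Rearranging: h = PE/(m·g).
PE = 0.205 kcal = 857.7 J; m = 15.5 kg; g = 9.810 m/s².
h = 5.641 m
5.641 m × (1 ft / 0.3048 m) = 18.51 ft

18.5 ft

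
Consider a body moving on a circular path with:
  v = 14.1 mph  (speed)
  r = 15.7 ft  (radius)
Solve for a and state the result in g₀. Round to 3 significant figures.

Directly: a = v²/r.
v = 14.1 mph = 6.303 m/s; r = 15.7 ft = 4.785 m.
a = 8.303 m/s²
8.303 m/s² × (1 g₀ / 9.807 m/s²) = 0.8466 g₀

0.847 g₀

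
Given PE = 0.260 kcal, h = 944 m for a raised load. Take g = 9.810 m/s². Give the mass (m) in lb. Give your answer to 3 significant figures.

Solving PE = m·g·h for m: m = PE/(g·h).
PE = 0.260 kcal = 1088 J; h = 944 m; g = 9.810 m/s².
m = 0.1175 kg
0.1175 kg × (1 lb / 0.4536 kg) = 0.2590 lb

0.259 lb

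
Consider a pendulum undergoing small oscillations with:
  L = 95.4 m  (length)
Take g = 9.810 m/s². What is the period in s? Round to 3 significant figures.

19.6 s

T is given directly by: T = 2π√(L/g).
L = 95.4 m; g = 9.810 m/s².
T = 19.59 s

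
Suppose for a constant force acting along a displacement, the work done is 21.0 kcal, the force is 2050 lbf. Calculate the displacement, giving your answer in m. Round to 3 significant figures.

9.64 m

Rearranging: d = W/F.
W = 21.0 kcal = 87864 J; F = 2050 lbf = 9119 N.
d = 9.635 m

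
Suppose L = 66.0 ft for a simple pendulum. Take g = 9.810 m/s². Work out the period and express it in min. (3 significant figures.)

T is given directly by: T = 2π√(L/g).
L = 66.0 ft = 20.12 m; g = 9.810 m/s².
T = 8.998 s
8.998 s × (1 min / 60.00 s) = 0.1500 min

0.150 min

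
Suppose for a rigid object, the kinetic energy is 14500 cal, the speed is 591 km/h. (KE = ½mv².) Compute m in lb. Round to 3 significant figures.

Solving KE = ½mv² for m: m = 2·KE/v².
KE = 14500 cal = 60668 J; v = 591 km/h = 164.2 m/s.
m = 4.502 kg
4.502 kg × (1 lb / 0.4536 kg) = 9.926 lb

9.93 lb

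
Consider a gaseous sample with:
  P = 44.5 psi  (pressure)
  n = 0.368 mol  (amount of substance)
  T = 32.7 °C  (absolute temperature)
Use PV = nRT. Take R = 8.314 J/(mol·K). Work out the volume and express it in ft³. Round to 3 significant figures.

From the ideal-gas law: V = nRT/P.
P = 44.5 psi = 3.068×10^5 Pa; n = 0.368 mol; T = 32.7 °C = 305.8 K; R = 8.314 J/(mol·K).
V = 0.003050 m³
0.003050 m³ × (1 ft³ / 0.02832 m³) = 0.1077 ft³

0.108 ft³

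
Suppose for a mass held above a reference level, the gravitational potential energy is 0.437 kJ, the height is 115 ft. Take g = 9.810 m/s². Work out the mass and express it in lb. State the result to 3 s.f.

Rearranging PE = m·g·h for m: m = PE/(g·h).
PE = 0.437 kJ = 437.0 J; h = 115 ft = 35.05 m; g = 9.810 m/s².
m = 1.271 kg
1.271 kg × (1 lb / 0.4536 kg) = 2.802 lb

2.80 lb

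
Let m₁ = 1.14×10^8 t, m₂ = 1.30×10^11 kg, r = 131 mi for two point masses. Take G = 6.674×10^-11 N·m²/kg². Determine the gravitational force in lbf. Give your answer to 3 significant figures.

5.00 lbf

F is given directly by: F = Gm₁m₂/r².
m₁ = 1.14×10^8 t = 1.140×10^11 kg; m₂ = 1.30×10^11 kg; r = 131 mi = 2.108×10^5 m; G = 6.674×10^-11 N·m²/kg².
F = 22.25 N
22.25 N × (1 lbf / 4.448 N) = 5.003 lbf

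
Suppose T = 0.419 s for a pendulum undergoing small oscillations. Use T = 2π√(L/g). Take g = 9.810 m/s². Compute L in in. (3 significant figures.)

1.72 in

Rearranging T = 2π√(L/g) for L: L = g·(T/2π)².
T = 0.419 s; g = 9.810 m/s².
L = 0.04363 m
0.04363 m × (1 in / 0.02540 m) = 1.718 in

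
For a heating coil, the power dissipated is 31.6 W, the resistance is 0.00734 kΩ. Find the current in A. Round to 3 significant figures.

Rearranging P = I²R for I: I = √(P/R).
P = 31.6 W; R = 0.00734 kΩ = 7.340 Ω.
I = 2.075 A

2.07 A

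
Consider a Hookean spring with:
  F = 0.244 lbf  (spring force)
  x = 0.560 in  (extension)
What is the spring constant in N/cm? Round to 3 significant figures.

0.763 N/cm

Solving F = k·x for k: k = F/x.
F = 0.244 lbf = 1.085 N; x = 0.560 in = 0.01422 m.
k = 76.31 N/m
76.31 N/m × (1 N/cm / 100.0 N/m) = 0.7631 N/cm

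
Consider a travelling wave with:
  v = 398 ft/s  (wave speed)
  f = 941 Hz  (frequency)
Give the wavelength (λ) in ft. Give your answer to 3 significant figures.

0.423 ft

Solving v = f·λ for λ: λ = v/f.
v = 398 ft/s = 121.3 m/s; f = 941 Hz.
λ = 0.1289 m
0.1289 m × (1 ft / 0.3048 m) = 0.4230 ft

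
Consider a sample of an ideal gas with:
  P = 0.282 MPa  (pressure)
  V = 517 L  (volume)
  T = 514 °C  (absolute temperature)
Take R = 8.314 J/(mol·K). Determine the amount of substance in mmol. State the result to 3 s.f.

Solving PV = nRT for n: n = PV/(RT).
P = 0.282 MPa = 2.820×10^5 Pa; V = 517 L = 0.5170 m³; T = 514 °C = 787.1 K; R = 8.314 J/(mol·K).
n = 22.28 mol
22.28 mol × (1 mmol / 0.001000 mol) = 22278 mmol

22300 mmol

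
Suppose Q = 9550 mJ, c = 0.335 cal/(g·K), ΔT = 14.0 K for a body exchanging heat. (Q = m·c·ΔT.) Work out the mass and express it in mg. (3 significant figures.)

487 mg

Rearranging Q = m·c·ΔT for m: m = Q/(c·ΔT).
Q = 9550 mJ = 9.550 J; c = 0.335 cal/(g·K) = 1402 J/(kg·K); ΔT = 14.0 K.
m = 4.867×10^-4 kg
4.867×10^-4 kg × (1 mg / 1.000×10^-6 kg) = 486.7 mg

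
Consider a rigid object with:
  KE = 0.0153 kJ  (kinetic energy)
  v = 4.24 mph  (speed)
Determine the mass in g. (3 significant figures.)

Rearranging: m = 2·KE/v².
KE = 0.0153 kJ = 15.30 J; v = 4.24 mph = 1.895 m/s.
m = 8.517 kg
8.517 kg × (1 g / 0.001000 kg) = 8517 g

8520 g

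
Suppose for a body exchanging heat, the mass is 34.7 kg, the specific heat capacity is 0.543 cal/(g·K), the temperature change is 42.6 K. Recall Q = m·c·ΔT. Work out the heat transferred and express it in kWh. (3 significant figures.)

0.933 kWh

Directly: Q = mcΔT.
m = 34.7 kg; c = 0.543 cal/(g·K) = 2272 J/(kg·K); ΔT = 42.6 K.
Q = 3.358×10^6 J
3.358×10^6 J × (1 kWh / 3.600×10^6 J) = 0.9329 kWh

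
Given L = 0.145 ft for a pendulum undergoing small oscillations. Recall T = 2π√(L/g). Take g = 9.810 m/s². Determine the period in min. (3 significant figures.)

0.00703 min

T is given directly by: T = 2π√(L/g).
L = 0.145 ft = 0.04420 m; g = 9.810 m/s².
T = 0.4217 s
0.4217 s × (1 min / 60.00 s) = 0.007029 min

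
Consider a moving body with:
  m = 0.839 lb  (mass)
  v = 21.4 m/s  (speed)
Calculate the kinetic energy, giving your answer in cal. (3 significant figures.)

KE is given directly by: KE = ½mv².
m = 0.839 lb = 0.3806 kg; v = 21.4 m/s.
KE = 87.14 J  (the unit combination reduces to kg·m²/s² = J)
87.14 J × (1 cal / 4.184 J) = 20.83 cal

20.8 cal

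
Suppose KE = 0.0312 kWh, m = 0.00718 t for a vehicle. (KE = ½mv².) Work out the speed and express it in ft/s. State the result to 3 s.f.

580 ft/s

Rearranging: v = √(2·KE/m).
KE = 0.0312 kWh = 1.123×10^5 J; m = 0.00718 t = 7.180 kg.
v = 176.9 m/s
176.9 m/s × (1 ft/s / 0.3048 m/s) = 580.3 ft/s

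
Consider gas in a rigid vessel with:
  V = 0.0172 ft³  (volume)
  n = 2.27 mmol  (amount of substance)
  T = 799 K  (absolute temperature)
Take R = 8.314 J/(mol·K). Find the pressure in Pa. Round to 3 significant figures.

31000 Pa

P is given directly by: P = nRT/V.
V = 0.0172 ft³ = 4.870×10^-4 m³; n = 2.27 mmol = 0.002270 mol; T = 799 K; R = 8.314 J/(mol·K).
P = 30961 Pa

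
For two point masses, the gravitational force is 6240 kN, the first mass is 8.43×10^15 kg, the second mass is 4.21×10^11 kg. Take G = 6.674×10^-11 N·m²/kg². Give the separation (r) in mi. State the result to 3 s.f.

Solving F = G·m₁·m₂/r² for r: r = √(G·m₁m₂/F).
F = 6240 kN = 6.240×10^6 N; m₁ = 8.43×10^15 kg; m₂ = 4.21×10^11 kg; G = 6.674×10^-11 N·m²/kg².
r = 1.948×10^5 m
1.948×10^5 m × (1 mi / 1609 m) = 121.1 mi

121 mi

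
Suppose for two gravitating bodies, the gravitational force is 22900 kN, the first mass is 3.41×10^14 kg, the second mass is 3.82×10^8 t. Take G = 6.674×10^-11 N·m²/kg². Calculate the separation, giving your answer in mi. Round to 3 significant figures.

From Newton's law of gravitation: r = √(G·m₁m₂/F).
F = 22900 kN = 2.290×10^7 N; m₁ = 3.41×10^14 kg; m₂ = 3.82×10^8 t = 3.820×10^11 kg; G = 6.674×10^-11 N·m²/kg².
r = 19484 m
19484 m × (1 mi / 1609 m) = 12.11 mi

12.1 mi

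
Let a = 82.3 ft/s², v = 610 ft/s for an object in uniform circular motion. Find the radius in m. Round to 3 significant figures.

1380 m

Rearranging: r = v²/a.
a = 82.3 ft/s² = 25.09 m/s²; v = 610 ft/s = 185.9 m/s.
r = 1378 m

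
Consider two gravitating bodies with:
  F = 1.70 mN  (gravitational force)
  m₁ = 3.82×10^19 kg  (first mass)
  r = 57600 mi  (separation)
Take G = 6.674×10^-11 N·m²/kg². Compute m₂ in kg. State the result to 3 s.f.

5730 kg

Rearranging: m₂ = F·r²/(G·m₁).
F = 1.70 mN = 0.001700 N; m₁ = 3.82×10^19 kg; r = 57600 mi = 9.270×10^7 m; G = 6.674×10^-11 N·m²/kg².
m₂ = 5730 kg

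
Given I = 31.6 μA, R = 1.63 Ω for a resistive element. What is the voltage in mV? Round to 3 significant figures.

0.0515 mV

From Ohm's law: V = IR.
I = 31.6 μA = 3.160×10^-5 A; R = 1.63 Ω.
V = 5.151×10^-5 V
5.151×10^-5 V × (1 mV / 0.001000 V) = 0.05151 mV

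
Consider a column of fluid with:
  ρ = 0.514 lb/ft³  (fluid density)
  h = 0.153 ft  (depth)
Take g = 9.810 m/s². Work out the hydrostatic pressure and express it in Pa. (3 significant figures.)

3.77 Pa

P is given directly by: P = ρgh.
ρ = 0.514 lb/ft³ = 8.233 kg/m³; h = 0.153 ft = 0.04663 m; g = 9.810 m/s².
P = 3.767 Pa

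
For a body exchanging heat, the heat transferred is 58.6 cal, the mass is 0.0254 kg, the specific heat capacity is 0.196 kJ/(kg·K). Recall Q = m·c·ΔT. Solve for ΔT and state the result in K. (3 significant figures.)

Solving Q = m·c·ΔT for ΔT: ΔT = Q/(m·c).
Q = 58.6 cal = 245.2 J; m = 0.0254 kg; c = 0.196 kJ/(kg·K) = 196.0 J/(kg·K).
ΔT = 49.25 K

49.2 K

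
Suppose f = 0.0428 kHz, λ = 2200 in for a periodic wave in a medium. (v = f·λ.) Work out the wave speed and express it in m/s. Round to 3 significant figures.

Directly: v = fλ.
f = 0.0428 kHz = 42.80 Hz; λ = 2200 in = 55.88 m.
v = 2392 m/s

2390 m/s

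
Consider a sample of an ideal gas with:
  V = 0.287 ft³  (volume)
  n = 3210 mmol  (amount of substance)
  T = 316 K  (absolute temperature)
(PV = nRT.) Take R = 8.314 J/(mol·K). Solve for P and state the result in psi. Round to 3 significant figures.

Directly: P = nRT/V.
V = 0.287 ft³ = 0.008127 m³; n = 3210 mmol = 3.210 mol; T = 316 K; R = 8.314 J/(mol·K).
P = 1.038×10^6 Pa
1.038×10^6 Pa × (1 psi / 6895 Pa) = 150.5 psi

151 psi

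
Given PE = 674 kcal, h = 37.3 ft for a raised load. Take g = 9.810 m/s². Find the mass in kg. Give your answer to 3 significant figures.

Rearranging: m = PE/(g·h).
PE = 674 kcal = 2.820×10^6 J; h = 37.3 ft = 11.37 m; g = 9.810 m/s².
m = 25285 kg

25300 kg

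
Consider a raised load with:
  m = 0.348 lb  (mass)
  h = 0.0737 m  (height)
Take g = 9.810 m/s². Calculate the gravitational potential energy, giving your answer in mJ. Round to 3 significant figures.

Directly: PE = mgh.
m = 0.348 lb = 0.1579 kg; h = 0.0737 m; g = 9.810 m/s².
PE = 0.1141 J  (the unit combination reduces to kg·m²/s² = J)
0.1141 J × (1 mJ / 0.001000 J) = 114.1 mJ

114 mJ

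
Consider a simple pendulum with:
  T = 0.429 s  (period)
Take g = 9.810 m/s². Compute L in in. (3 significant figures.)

Rearranging: L = g·(T/2π)².
T = 0.429 s; g = 9.810 m/s².
L = 0.04573 m
0.04573 m × (1 in / 0.02540 m) = 1.800 in

1.80 in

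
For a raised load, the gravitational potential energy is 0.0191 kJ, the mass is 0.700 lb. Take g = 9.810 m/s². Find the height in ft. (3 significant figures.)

20.1 ft

Rearranging: h = PE/(m·g).
PE = 0.0191 kJ = 19.10 J; m = 0.700 lb = 0.3175 kg; g = 9.810 m/s².
h = 6.132 m
6.132 m × (1 ft / 0.3048 m) = 20.12 ft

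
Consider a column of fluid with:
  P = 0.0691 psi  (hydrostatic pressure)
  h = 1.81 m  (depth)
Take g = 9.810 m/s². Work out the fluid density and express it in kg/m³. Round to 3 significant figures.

26.8 kg/m³

Rearranging: ρ = P/(g·h).
P = 0.0691 psi = 476.4 Pa; h = 1.81 m; g = 9.810 m/s².
ρ = 26.83 kg/m³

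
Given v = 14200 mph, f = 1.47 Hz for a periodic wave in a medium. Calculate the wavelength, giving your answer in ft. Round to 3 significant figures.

14200 ft

Rearranging v = f·λ for λ: λ = v/f.
v = 14200 mph = 6348 m/s; f = 1.47 Hz.
λ = 4318 m
4318 m × (1 ft / 0.3048 m) = 14168 ft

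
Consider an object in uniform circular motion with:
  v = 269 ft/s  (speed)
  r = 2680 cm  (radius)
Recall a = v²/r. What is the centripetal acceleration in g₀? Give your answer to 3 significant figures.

25.6 g₀

a is given directly by: a = v²/r.
v = 269 ft/s = 81.99 m/s; r = 2680 cm = 26.80 m.
a = 250.8 m/s²
250.8 m/s² × (1 g₀ / 9.807 m/s²) = 25.58 g₀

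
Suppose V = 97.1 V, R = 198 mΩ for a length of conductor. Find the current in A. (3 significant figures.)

490 A

From Ohm's law: I = V/R.
V = 97.1 V; R = 198 mΩ = 0.1980 Ω.
I = 490.4 A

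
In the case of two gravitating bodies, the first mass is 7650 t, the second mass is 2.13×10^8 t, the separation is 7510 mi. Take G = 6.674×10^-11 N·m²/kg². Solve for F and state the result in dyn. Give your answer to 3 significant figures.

0.0744 dyn

Directly: F = Gm₁m₂/r².
m₁ = 7650 t = 7.650×10^6 kg; m₂ = 2.13×10^8 t = 2.130×10^11 kg; r = 7510 mi = 1.209×10^7 m; G = 6.674×10^-11 N·m²/kg².
F = 7.445×10^-7 N
7.445×10^-7 N × (1 dyn / 1.000×10^-5 N) = 0.07445 dyn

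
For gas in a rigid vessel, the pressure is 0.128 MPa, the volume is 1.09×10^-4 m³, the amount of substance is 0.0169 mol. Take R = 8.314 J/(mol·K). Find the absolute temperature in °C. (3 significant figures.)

Rearranging: T = PV/(nR).
P = 0.128 MPa = 1.280×10^5 Pa; V = 1.09×10^-4 m³; n = 0.0169 mol; R = 8.314 J/(mol·K).
T = 99.30 K
99.30 K − 273.15 = -173.9 °C

-174 °C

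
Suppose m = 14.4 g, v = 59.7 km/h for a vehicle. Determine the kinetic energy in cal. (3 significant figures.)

0.473 cal

KE is given directly by: KE = ½mv².
m = 14.4 g = 0.01440 kg; v = 59.7 km/h = 16.58 m/s.
KE = 1.980 J  (the unit combination reduces to kg·m²/s² = J)
1.980 J × (1 cal / 4.184 J) = 0.4732 cal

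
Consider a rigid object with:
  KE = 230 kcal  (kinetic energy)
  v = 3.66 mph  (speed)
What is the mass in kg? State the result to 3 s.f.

Rearranging: m = 2·KE/v².
KE = 230 kcal = 9.623×10^5 J; v = 3.66 mph = 1.636 m/s.
m = 7.189×10^5 kg

7.19×10^5 kg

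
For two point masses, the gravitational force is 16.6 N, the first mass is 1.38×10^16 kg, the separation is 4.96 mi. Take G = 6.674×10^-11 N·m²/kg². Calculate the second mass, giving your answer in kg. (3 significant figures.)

1150 kg

Solving F = G·m₁·m₂/r² for m₂: m₂ = F·r²/(G·m₁).
F = 16.6 N; m₁ = 1.38×10^16 kg; r = 4.96 mi = 7982 m; G = 6.674×10^-11 N·m²/kg².
m₂ = 1148 kg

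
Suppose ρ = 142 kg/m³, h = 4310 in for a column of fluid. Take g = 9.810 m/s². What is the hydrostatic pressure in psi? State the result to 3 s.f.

22.1 psi

Directly: P = ρgh.
ρ = 142 kg/m³; h = 4310 in = 109.5 m; g = 9.810 m/s².
P = 1.525×10^5 Pa
1.525×10^5 Pa × (1 psi / 6895 Pa) = 22.12 psi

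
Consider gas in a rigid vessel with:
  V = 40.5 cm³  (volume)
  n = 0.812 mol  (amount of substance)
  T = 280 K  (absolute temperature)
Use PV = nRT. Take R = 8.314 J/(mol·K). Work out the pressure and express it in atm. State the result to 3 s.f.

P is given directly by: P = nRT/V.
V = 40.5 cm³ = 4.050×10^-5 m³; n = 0.812 mol; T = 280 K; R = 8.314 J/(mol·K).
P = 4.667×10^7 Pa
4.667×10^7 Pa × (1 atm / 1.013×10^5 Pa) = 460.6 atm

461 atm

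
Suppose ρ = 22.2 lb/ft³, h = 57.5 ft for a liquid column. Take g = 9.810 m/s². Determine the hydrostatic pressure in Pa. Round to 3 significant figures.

61100 Pa

P is given directly by: P = ρgh.
ρ = 22.2 lb/ft³ = 355.6 kg/m³; h = 57.5 ft = 17.53 m; g = 9.810 m/s².
P = 61140 Pa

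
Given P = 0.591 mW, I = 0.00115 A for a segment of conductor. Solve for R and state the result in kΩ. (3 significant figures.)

Rearranging P = I²R for R: R = P/I².
P = 0.591 mW = 5.910×10^-4 W; I = 0.00115 A.
R = 446.9 Ω
446.9 Ω × (1 kΩ / 1000 Ω) = 0.4469 kΩ

0.447 kΩ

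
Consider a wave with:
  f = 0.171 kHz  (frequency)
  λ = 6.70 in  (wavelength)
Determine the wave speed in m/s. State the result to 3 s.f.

29.1 m/s

Directly: v = fλ.
f = 0.171 kHz = 171.0 Hz; λ = 6.70 in = 0.1702 m.
v = 29.10 m/s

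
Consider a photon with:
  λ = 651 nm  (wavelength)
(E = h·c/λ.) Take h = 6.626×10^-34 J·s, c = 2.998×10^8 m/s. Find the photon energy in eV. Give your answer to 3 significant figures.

Directly: E = hc/λ.
λ = 651 nm = 6.510×10^-7 m; h = 6.626×10^-34 J·s; c = 2.998×10^8 m/s.
E = 3.051×10^-19 J  (the unit combination reduces to kg·m²/s² = J)
3.051×10^-19 J × (1 eV / 1.602×10^-19 J) = 1.905 eV

1.90 eV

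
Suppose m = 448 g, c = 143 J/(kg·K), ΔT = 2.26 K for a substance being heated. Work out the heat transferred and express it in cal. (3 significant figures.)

Q is given directly by: Q = mcΔT.
m = 448 g = 0.4480 kg; c = 143 J/(kg·K); ΔT = 2.26 K.
Q = 144.8 J  (the unit combination reduces to kg·m²/s² = J)
144.8 J × (1 cal / 4.184 J) = 34.60 cal

34.6 cal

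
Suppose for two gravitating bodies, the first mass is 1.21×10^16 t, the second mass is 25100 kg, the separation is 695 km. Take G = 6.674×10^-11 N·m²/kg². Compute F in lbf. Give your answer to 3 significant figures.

F is given directly by: F = Gm₁m₂/r².
m₁ = 1.21×10^16 t = 1.210×10^19 kg; m₂ = 25100 kg; r = 695 km = 6.950×10^5 m; G = 6.674×10^-11 N·m²/kg².
F = 41.96 N
41.96 N × (1 lbf / 4.448 N) = 9.434 lbf

9.43 lbf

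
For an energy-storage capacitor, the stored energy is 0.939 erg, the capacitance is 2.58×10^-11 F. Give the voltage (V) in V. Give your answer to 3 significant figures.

Rearranging E = ½C·V² for V: V = √(2E/C).
E = 0.939 erg = 9.390×10^-8 J; C = 2.58×10^-11 F.
V = 85.32 V  (the unit combination reduces to kg·m²/(A·s³) = V)

85.3 V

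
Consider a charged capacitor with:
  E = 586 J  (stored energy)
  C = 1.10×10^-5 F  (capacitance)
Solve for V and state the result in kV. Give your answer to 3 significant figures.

Rearranging E = ½C·V² for V: V = √(2E/C).
E = 586 J; C = 1.10×10^-5 F.
V = 10322 V
10322 V × (1 kV / 1000 V) = 10.32 kV

10.3 kV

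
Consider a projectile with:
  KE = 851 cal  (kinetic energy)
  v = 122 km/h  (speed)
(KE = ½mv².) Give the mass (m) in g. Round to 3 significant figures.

6200 g

Rearranging KE = ½mv² for m: m = 2·KE/v².
KE = 851 cal = 3561 J; v = 122 km/h = 33.89 m/s.
m = 6.201 kg
6.201 kg × (1 g / 0.001000 kg) = 6201 g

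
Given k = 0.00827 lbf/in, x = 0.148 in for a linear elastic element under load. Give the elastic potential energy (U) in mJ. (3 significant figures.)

U is given directly by: U = ½kx².
k = 0.00827 lbf/in = 1.448 N/m; x = 0.148 in = 0.003759 m.
U = 1.023×10^-5 J
1.023×10^-5 J × (1 mJ / 0.001000 J) = 0.01023 mJ

0.0102 mJ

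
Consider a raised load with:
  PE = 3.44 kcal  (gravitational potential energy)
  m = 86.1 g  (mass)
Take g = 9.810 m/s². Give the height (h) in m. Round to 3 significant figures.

Solving PE = m·g·h for h: h = PE/(m·g).
PE = 3.44 kcal = 14393 J; m = 86.1 g = 0.08610 kg; g = 9.810 m/s².
h = 17040 m

17000 m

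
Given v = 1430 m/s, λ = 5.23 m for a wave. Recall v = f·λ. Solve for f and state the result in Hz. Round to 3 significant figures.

273 Hz

Rearranging: f = v/λ.
v = 1430 m/s; λ = 5.23 m.
f = 273.4 Hz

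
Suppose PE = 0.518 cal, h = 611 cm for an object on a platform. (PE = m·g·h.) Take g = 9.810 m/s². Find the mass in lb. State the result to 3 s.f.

Rearranging PE = m·g·h for m: m = PE/(g·h).
PE = 0.518 cal = 2.167 J; h = 611 cm = 6.110 m; g = 9.810 m/s².
m = 0.03616 kg
0.03616 kg × (1 lb / 0.4536 kg) = 0.07972 lb

0.0797 lb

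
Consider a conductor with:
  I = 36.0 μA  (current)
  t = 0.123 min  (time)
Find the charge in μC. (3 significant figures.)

266 μC

Directly: q = It.
I = 36.0 μA = 3.600×10^-5 A; t = 0.123 min = 7.380 s.
q = 2.657×10^-4 C
2.657×10^-4 C × (1 μC / 1.000×10^-6 C) = 265.7 μC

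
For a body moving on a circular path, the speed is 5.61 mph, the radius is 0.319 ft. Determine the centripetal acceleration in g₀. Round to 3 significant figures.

Directly: a = v²/r.
v = 5.61 mph = 2.508 m/s; r = 0.319 ft = 0.09723 m.
a = 64.69 m/s²
64.69 m/s² × (1 g₀ / 9.807 m/s²) = 6.596 g₀

6.60 g₀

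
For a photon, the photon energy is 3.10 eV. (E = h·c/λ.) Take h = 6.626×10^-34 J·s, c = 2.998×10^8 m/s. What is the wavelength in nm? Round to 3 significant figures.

400 nm

Rearranging: λ = hc/E.
E = 3.10 eV = 4.967×10^-19 J; h = 6.626×10^-34 J·s; c = 2.998×10^8 m/s.
λ = 4.000×10^-7 m
4.000×10^-7 m × (1 nm / 1.000×10^-9 m) = 400.0 nm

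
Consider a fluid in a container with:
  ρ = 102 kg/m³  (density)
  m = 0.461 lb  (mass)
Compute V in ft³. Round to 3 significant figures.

Rearranging: V = m/ρ.
ρ = 102 kg/m³; m = 0.461 lb = 0.2091 kg.
V = 0.002050 m³
0.002050 m³ × (1 ft³ / 0.02832 m³) = 0.07240 ft³

0.0724 ft³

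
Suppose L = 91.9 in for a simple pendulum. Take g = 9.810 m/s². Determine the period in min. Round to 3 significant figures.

Directly: T = 2π√(L/g).
L = 91.9 in = 2.334 m; g = 9.810 m/s².
T = 3.065 s
3.065 s × (1 min / 60.00 s) = 0.05108 min

0.0511 min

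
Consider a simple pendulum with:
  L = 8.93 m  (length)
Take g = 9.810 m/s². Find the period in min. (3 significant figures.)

0.0999 min

T is given directly by: T = 2π√(L/g).
L = 8.93 m; g = 9.810 m/s².
T = 5.995 s
5.995 s × (1 min / 60.00 s) = 0.09991 min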